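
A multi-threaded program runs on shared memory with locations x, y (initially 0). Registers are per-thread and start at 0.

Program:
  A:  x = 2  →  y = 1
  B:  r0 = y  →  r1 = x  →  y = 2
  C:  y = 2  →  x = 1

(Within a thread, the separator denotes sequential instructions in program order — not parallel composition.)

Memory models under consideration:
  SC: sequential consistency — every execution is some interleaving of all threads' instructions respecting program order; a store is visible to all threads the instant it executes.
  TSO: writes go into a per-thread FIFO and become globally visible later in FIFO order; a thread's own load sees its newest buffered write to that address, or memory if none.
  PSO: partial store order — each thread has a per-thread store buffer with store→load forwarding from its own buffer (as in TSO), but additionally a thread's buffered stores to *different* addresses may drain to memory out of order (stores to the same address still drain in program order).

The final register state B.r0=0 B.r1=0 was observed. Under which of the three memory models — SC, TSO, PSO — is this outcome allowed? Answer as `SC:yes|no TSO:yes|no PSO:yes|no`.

SC:yes TSO:yes PSO:yes

outcome vector order: (B.r0,B.r1)
under SC → 0/0; 0/1; 0/2; 1/1; 1/2; 2/0; 2/1; 2/2
under TSO → 0/0; 0/1; 0/2; 1/1; 1/2; 2/0; 2/1; 2/2
under PSO → 0/0; 0/1; 0/2; 1/0; 1/1; 1/2; 2/0; 2/1; 2/2
target 0/0 ∈ {SC,TSO,PSO}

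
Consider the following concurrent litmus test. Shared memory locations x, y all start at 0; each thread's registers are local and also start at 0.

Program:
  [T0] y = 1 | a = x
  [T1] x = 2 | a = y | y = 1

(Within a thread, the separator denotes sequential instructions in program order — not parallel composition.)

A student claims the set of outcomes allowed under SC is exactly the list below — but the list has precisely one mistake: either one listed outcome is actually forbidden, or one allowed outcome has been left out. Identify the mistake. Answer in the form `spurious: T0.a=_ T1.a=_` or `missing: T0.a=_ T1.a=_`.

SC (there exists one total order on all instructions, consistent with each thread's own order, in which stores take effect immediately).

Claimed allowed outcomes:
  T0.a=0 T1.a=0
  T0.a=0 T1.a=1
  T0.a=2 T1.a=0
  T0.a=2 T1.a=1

outcome vector order: (T0.a,T1.a)
SC (3): <0 1>; <2 0>; <2 1>
claimed∖SC = {<0 0>}

spurious: T0.a=0 T1.a=0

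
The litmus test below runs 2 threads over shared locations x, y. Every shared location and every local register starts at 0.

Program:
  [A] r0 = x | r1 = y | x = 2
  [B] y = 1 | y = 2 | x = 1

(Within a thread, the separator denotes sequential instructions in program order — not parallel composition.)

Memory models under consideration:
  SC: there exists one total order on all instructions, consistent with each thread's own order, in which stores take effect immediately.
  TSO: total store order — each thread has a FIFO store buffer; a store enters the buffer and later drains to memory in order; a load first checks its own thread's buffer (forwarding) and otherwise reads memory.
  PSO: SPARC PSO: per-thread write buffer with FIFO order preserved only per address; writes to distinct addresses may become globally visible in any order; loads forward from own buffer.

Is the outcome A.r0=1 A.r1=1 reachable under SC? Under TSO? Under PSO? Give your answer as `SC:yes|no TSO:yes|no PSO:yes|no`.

SC:no TSO:no PSO:yes

outcome vector order: (A.r0,A.r1)
SC: 4 outcomes — {00; 01; 02; 12}
TSO: 4 outcomes — {00; 01; 02; 12}
PSO: 6 outcomes — {00; 01; 02; 10; 11; 12}
target 11 ∈ {PSO}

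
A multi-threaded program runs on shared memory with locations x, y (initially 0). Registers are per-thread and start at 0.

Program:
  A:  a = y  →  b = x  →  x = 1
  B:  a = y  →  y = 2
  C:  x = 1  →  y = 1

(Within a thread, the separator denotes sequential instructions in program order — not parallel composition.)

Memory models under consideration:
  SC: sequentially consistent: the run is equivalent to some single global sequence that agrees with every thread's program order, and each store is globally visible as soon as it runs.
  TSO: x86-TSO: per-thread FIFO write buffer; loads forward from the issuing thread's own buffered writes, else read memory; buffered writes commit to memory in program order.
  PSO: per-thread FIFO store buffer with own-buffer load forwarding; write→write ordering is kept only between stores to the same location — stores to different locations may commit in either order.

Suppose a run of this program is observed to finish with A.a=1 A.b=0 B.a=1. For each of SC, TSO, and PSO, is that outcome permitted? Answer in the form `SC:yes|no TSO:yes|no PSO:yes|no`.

outcome vector order: (A.a,A.b,B.a)
SC (9): 0/0/0, 0/0/1, 0/1/0, 0/1/1, 1/1/0, 1/1/1, 2/0/0, 2/1/0, 2/1/1
TSO (9): 0/0/0, 0/0/1, 0/1/0, 0/1/1, 1/1/0, 1/1/1, 2/0/0, 2/1/0, 2/1/1
PSO (12): 0/0/0, 0/0/1, 0/1/0, 0/1/1, 1/0/0, 1/0/1, 1/1/0, 1/1/1, 2/0/0, 2/0/1, 2/1/0, 2/1/1
target 1/0/1 ∈ {PSO}

SC:no TSO:no PSO:yes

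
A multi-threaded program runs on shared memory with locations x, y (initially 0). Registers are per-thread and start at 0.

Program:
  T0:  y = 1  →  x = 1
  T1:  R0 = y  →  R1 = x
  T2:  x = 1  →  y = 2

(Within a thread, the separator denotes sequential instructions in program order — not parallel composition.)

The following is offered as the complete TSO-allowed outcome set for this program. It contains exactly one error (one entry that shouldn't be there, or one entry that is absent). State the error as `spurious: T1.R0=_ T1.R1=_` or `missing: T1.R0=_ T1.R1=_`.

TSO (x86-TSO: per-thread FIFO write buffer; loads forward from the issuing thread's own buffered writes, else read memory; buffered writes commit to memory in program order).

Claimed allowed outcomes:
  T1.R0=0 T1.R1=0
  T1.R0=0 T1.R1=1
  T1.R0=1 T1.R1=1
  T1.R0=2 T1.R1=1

missing: T1.R0=1 T1.R1=0

outcome vector order: (T1.R0,T1.R1)
TSO (5): 00; 01; 10; 11; 21
TSO∖claimed = {10}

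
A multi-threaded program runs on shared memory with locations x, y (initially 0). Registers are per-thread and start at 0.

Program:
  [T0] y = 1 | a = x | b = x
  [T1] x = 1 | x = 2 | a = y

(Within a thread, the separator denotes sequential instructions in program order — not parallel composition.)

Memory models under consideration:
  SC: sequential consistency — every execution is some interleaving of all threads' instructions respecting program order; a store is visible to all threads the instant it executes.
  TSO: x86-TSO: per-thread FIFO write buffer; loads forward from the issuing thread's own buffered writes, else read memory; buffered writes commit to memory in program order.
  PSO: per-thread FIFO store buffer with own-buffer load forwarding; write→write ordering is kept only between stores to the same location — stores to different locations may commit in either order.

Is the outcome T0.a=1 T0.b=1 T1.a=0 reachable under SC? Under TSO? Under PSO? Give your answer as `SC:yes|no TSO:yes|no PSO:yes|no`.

SC:no TSO:yes PSO:yes

outcome vector order: (T0.a,T0.b,T1.a)
under SC → <0 0 1>, <0 1 1>, <0 2 1>, <1 1 1>, <1 2 1>, <2 2 0>, <2 2 1>
under TSO → <0 0 0>, <0 0 1>, <0 1 0>, <0 1 1>, <0 2 0>, <0 2 1>, <1 1 0>, <1 1 1>, <1 2 0>, <1 2 1>, <2 2 0>, <2 2 1>
under PSO → <0 0 0>, <0 0 1>, <0 1 0>, <0 1 1>, <0 2 0>, <0 2 1>, <1 1 0>, <1 1 1>, <1 2 0>, <1 2 1>, <2 2 0>, <2 2 1>
target <1 1 0> ∈ {TSO,PSO}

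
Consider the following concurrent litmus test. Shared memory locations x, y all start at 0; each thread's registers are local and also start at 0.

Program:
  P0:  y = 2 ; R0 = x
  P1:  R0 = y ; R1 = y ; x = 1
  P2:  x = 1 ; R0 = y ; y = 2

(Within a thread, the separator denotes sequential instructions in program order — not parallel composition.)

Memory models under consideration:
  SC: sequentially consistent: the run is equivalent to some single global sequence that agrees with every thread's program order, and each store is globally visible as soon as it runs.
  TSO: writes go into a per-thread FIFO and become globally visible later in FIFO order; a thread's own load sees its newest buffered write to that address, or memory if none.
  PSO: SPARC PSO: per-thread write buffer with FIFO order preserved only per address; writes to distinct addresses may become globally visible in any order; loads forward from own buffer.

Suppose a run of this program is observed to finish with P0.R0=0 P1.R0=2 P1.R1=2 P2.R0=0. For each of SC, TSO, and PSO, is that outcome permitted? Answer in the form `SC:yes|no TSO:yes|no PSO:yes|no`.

outcome vector order: (P0.R0,P1.R0,P1.R1,P2.R0)
SC: 9 outcomes — {(0,0,0,2), (0,0,2,2), (0,2,2,2), (1,0,0,0), (1,0,0,2), (1,0,2,0), (1,0,2,2), (1,2,2,0), (1,2,2,2)}
TSO: 12 outcomes — {(0,0,0,0), (0,0,0,2), (0,0,2,0), (0,0,2,2), (0,2,2,0), (0,2,2,2), (1,0,0,0), (1,0,0,2), (1,0,2,0), (1,0,2,2), (1,2,2,0), (1,2,2,2)}
PSO: 12 outcomes — {(0,0,0,0), (0,0,0,2), (0,0,2,0), (0,0,2,2), (0,2,2,0), (0,2,2,2), (1,0,0,0), (1,0,0,2), (1,0,2,0), (1,0,2,2), (1,2,2,0), (1,2,2,2)}
target (0,2,2,0) ∈ {TSO,PSO}

SC:no TSO:yes PSO:yes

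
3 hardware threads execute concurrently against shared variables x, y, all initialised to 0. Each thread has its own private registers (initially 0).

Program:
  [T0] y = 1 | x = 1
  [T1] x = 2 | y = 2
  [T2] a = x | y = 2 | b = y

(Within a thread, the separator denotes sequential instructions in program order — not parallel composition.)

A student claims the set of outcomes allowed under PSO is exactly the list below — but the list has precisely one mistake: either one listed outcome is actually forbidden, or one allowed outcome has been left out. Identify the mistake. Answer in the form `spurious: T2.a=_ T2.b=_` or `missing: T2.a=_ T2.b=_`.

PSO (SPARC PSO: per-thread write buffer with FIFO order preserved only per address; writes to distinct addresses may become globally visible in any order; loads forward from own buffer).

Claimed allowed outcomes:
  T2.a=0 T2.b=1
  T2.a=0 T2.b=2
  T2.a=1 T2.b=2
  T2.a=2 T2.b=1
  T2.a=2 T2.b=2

outcome vector order: (T2.a,T2.b)
[PSO] allowed = {01; 02; 11; 12; 21; 22}
PSO∖claimed = {11}

missing: T2.a=1 T2.b=1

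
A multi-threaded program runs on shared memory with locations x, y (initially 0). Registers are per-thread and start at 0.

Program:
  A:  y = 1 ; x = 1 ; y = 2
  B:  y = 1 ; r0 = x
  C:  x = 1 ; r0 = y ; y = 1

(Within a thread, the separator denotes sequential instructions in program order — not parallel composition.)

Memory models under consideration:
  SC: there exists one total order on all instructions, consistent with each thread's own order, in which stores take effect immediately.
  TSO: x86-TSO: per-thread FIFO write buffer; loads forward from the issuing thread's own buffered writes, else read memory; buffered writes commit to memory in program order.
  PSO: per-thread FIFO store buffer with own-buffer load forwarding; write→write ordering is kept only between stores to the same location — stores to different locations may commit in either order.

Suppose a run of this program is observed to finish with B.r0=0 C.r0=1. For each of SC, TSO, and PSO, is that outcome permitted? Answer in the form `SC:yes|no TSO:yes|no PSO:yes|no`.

outcome vector order: (B.r0,C.r0)
under SC → 0/1, 0/2, 1/0, 1/1, 1/2
under TSO → 0/0, 0/1, 0/2, 1/0, 1/1, 1/2
under PSO → 0/0, 0/1, 0/2, 1/0, 1/1, 1/2
target 0/1 ∈ {SC,TSO,PSO}

SC:yes TSO:yes PSO:yes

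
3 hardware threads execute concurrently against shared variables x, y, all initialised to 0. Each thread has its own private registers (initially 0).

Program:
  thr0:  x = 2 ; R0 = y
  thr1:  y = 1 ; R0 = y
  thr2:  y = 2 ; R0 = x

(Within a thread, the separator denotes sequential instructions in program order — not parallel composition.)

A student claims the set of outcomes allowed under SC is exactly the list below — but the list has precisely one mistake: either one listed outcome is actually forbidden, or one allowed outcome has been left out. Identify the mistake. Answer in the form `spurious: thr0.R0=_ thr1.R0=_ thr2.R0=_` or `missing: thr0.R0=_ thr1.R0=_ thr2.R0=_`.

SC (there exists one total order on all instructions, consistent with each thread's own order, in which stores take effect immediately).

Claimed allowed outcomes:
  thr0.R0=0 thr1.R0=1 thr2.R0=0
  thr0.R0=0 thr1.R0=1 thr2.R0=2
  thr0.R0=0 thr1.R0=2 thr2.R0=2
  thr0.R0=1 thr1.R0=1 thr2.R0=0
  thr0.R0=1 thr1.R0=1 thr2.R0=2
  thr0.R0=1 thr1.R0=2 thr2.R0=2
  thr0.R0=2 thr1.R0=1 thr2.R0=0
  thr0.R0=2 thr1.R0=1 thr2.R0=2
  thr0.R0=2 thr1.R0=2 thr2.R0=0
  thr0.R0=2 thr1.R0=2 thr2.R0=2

outcome vector order: (thr0.R0,thr1.R0,thr2.R0)
under SC → 0/1/2 0/2/2 1/1/0 1/1/2 1/2/2 2/1/0 2/1/2 2/2/0 2/2/2
claimed∖SC = {0/1/0}

spurious: thr0.R0=0 thr1.R0=1 thr2.R0=0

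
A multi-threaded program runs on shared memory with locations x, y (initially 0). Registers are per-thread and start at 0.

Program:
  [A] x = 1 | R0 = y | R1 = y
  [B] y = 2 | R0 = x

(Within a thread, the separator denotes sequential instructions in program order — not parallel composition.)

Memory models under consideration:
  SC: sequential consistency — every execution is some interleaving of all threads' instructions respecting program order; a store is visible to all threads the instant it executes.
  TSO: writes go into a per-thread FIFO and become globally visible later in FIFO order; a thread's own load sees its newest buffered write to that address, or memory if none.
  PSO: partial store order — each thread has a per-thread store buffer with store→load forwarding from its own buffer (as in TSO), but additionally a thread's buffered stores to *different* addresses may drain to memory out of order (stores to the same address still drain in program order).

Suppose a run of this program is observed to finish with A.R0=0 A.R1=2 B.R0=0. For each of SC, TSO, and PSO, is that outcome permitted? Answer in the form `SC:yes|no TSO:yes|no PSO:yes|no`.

outcome vector order: (A.R0,A.R1,B.R0)
SC (4): 001, 021, 220, 221
TSO (6): 000, 001, 020, 021, 220, 221
PSO (6): 000, 001, 020, 021, 220, 221
target 020 ∈ {TSO,PSO}

SC:no TSO:yes PSO:yes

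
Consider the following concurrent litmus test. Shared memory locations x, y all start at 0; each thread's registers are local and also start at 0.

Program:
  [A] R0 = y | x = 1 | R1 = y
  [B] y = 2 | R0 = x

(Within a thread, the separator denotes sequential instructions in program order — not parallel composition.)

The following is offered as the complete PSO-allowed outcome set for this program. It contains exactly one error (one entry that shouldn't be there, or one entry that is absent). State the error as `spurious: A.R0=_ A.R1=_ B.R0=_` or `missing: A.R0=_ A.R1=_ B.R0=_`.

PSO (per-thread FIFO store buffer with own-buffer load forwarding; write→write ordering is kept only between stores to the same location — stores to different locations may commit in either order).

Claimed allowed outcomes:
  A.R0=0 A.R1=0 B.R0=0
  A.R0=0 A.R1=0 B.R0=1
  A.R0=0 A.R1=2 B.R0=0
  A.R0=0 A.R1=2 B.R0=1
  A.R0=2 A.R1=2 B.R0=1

outcome vector order: (A.R0,A.R1,B.R0)
under PSO → <0 0 0>; <0 0 1>; <0 2 0>; <0 2 1>; <2 2 0>; <2 2 1>
PSO∖claimed = {<2 2 0>}

missing: A.R0=2 A.R1=2 B.R0=0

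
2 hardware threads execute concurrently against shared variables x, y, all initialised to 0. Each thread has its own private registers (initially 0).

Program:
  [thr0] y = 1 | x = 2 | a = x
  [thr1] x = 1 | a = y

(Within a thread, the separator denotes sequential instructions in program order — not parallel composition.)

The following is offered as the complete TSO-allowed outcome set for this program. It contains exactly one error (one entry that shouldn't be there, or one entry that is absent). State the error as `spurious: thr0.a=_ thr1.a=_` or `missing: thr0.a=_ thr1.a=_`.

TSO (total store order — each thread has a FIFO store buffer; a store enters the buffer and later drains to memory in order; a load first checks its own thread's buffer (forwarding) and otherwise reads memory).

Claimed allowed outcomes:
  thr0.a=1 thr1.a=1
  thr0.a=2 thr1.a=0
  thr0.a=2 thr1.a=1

outcome vector order: (thr0.a,thr1.a)
[TSO] allowed = {1/0; 1/1; 2/0; 2/1}
TSO∖claimed = {1/0}

missing: thr0.a=1 thr1.a=0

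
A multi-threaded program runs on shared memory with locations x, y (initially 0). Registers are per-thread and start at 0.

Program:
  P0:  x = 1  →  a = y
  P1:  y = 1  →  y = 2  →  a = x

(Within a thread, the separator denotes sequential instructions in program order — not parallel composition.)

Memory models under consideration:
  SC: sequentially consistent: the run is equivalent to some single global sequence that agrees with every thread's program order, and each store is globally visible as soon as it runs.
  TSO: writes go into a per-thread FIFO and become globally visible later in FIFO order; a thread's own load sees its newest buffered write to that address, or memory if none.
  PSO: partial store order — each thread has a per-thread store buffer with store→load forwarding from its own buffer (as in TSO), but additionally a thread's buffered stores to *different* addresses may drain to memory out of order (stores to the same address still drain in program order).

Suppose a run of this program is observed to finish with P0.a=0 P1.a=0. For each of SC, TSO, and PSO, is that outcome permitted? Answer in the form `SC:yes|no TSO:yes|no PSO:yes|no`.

SC:no TSO:yes PSO:yes

outcome vector order: (P0.a,P1.a)
SC (4): 0/1, 1/1, 2/0, 2/1
TSO (6): 0/0, 0/1, 1/0, 1/1, 2/0, 2/1
PSO (6): 0/0, 0/1, 1/0, 1/1, 2/0, 2/1
target 0/0 ∈ {TSO,PSO}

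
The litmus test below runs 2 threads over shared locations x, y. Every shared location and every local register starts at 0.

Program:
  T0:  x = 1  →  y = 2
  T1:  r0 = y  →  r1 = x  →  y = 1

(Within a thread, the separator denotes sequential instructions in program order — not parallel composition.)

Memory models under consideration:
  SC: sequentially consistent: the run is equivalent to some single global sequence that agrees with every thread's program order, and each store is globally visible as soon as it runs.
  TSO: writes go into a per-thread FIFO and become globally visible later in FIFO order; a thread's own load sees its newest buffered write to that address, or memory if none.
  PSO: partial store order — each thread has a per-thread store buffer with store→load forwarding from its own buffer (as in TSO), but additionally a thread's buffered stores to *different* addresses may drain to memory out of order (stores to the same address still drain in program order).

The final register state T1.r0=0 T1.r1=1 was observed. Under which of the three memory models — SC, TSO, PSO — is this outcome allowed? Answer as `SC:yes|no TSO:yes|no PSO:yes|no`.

SC:yes TSO:yes PSO:yes

outcome vector order: (T1.r0,T1.r1)
SC: 3 outcomes — {00; 01; 21}
TSO: 3 outcomes — {00; 01; 21}
PSO: 4 outcomes — {00; 01; 20; 21}
target 01 ∈ {SC,TSO,PSO}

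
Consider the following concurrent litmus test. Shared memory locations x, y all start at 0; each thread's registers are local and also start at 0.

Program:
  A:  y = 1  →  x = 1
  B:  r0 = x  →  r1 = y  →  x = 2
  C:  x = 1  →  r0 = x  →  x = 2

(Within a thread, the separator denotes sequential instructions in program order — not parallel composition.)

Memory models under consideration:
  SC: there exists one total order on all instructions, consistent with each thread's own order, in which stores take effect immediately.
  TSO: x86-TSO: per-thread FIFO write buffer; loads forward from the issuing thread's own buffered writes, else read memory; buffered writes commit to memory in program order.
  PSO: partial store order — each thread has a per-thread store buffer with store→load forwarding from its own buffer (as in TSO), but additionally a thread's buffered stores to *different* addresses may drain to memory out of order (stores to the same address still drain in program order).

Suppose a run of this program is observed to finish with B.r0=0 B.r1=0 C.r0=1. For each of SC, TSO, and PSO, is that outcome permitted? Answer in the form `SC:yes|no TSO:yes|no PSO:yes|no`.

outcome vector order: (B.r0,B.r1,C.r0)
[SC] allowed = {(0,0,1) (0,0,2) (0,1,1) (0,1,2) (1,0,1) (1,0,2) (1,1,1) (1,1,2) (2,0,1) (2,1,1)}
[TSO] allowed = {(0,0,1) (0,0,2) (0,1,1) (0,1,2) (1,0,1) (1,0,2) (1,1,1) (1,1,2) (2,0,1) (2,1,1)}
[PSO] allowed = {(0,0,1) (0,0,2) (0,1,1) (0,1,2) (1,0,1) (1,0,2) (1,1,1) (1,1,2) (2,0,1) (2,1,1)}
target (0,0,1) ∈ {SC,TSO,PSO}

SC:yes TSO:yes PSO:yes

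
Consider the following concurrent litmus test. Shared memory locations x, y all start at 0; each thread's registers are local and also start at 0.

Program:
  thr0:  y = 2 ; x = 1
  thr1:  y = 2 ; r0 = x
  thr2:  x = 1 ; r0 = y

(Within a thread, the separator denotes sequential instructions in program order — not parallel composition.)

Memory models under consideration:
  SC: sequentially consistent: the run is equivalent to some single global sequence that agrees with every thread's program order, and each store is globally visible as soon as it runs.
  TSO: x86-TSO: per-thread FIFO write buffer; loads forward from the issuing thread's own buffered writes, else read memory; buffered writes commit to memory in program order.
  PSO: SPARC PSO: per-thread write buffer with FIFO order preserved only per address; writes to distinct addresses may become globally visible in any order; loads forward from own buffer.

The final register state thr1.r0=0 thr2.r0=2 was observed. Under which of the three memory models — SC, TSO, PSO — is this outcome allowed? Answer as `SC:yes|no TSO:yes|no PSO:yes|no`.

outcome vector order: (thr1.r0,thr2.r0)
under SC → (0,2), (1,0), (1,2)
under TSO → (0,0), (0,2), (1,0), (1,2)
under PSO → (0,0), (0,2), (1,0), (1,2)
target (0,2) ∈ {SC,TSO,PSO}

SC:yes TSO:yes PSO:yes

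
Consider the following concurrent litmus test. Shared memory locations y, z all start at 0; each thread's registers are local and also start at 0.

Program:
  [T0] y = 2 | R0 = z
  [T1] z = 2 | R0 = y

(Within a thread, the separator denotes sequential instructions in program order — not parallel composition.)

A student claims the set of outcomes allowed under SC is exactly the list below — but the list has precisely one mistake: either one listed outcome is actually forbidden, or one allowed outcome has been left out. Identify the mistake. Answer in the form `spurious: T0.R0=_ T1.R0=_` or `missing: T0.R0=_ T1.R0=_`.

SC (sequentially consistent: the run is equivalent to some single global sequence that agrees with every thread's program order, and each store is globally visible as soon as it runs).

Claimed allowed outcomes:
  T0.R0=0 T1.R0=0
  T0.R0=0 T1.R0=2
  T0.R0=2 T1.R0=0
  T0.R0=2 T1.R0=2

outcome vector order: (T0.R0,T1.R0)
SC (3): 02; 20; 22
claimed∖SC = {00}

spurious: T0.R0=0 T1.R0=0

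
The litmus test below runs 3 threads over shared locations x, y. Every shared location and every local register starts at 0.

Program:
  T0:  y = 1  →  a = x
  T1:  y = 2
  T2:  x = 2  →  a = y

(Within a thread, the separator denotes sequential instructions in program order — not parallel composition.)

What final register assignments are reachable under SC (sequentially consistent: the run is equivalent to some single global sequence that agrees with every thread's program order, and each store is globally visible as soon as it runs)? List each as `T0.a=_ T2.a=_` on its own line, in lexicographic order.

T0.a=0 T2.a=1
T0.a=0 T2.a=2
T0.a=2 T2.a=0
T0.a=2 T2.a=1
T0.a=2 T2.a=2

outcome vector order: (T0.a,T2.a)
|SC outcomes| = 5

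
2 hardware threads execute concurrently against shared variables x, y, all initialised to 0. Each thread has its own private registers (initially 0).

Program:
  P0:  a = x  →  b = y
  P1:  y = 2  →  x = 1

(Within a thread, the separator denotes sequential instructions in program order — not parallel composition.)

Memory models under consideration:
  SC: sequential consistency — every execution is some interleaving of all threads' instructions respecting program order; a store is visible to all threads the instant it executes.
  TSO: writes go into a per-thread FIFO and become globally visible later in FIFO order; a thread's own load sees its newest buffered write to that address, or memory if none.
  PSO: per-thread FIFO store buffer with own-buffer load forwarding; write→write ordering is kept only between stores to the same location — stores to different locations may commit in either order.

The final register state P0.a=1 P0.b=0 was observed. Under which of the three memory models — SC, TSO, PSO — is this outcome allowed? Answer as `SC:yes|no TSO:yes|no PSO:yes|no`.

outcome vector order: (P0.a,P0.b)
SC (3): 00 02 12
TSO (3): 00 02 12
PSO (4): 00 02 10 12
target 10 ∈ {PSO}

SC:no TSO:no PSO:yes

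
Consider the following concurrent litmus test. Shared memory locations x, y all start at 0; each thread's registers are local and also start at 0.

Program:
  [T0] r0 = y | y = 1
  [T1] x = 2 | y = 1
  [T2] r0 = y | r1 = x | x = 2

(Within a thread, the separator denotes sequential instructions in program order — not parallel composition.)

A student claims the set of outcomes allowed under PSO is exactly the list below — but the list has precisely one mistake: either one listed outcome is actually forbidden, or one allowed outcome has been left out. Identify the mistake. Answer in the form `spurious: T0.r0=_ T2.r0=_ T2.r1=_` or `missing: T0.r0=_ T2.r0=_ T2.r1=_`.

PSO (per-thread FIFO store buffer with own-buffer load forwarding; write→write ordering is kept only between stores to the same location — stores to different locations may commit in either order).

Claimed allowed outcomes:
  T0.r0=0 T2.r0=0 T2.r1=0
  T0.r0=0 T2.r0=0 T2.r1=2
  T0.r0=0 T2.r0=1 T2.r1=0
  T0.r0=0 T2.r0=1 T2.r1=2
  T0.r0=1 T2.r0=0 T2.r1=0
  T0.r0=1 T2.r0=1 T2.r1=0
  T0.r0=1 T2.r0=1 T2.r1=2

missing: T0.r0=1 T2.r0=0 T2.r1=2

outcome vector order: (T0.r0,T2.r0,T2.r1)
PSO (8): <0 0 0>, <0 0 2>, <0 1 0>, <0 1 2>, <1 0 0>, <1 0 2>, <1 1 0>, <1 1 2>
PSO∖claimed = {<1 0 2>}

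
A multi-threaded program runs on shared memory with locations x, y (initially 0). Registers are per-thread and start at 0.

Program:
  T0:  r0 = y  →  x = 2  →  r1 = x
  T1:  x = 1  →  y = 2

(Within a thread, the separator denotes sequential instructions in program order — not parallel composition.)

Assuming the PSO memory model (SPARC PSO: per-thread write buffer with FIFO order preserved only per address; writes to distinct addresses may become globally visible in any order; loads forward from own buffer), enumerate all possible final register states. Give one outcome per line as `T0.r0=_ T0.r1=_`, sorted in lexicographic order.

outcome vector order: (T0.r0,T0.r1)
|PSO outcomes| = 4

T0.r0=0 T0.r1=1
T0.r0=0 T0.r1=2
T0.r0=2 T0.r1=1
T0.r0=2 T0.r1=2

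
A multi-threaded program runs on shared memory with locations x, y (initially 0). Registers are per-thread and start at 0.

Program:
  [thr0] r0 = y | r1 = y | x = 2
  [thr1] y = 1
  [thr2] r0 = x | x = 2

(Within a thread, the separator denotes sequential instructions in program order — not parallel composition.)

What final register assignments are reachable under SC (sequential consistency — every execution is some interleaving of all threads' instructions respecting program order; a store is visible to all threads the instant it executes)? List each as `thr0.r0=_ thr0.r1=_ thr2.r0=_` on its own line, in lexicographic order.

outcome vector order: (thr0.r0,thr0.r1,thr2.r0)
|SC outcomes| = 6

thr0.r0=0 thr0.r1=0 thr2.r0=0
thr0.r0=0 thr0.r1=0 thr2.r0=2
thr0.r0=0 thr0.r1=1 thr2.r0=0
thr0.r0=0 thr0.r1=1 thr2.r0=2
thr0.r0=1 thr0.r1=1 thr2.r0=0
thr0.r0=1 thr0.r1=1 thr2.r0=2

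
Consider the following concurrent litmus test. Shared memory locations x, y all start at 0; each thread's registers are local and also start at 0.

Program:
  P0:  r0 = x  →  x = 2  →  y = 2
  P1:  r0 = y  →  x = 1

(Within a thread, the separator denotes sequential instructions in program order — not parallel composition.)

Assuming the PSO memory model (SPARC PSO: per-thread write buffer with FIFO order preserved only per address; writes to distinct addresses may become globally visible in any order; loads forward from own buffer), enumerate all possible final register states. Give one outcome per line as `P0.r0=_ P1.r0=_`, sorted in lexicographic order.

outcome vector order: (P0.r0,P1.r0)
|PSO outcomes| = 3

P0.r0=0 P1.r0=0
P0.r0=0 P1.r0=2
P0.r0=1 P1.r0=0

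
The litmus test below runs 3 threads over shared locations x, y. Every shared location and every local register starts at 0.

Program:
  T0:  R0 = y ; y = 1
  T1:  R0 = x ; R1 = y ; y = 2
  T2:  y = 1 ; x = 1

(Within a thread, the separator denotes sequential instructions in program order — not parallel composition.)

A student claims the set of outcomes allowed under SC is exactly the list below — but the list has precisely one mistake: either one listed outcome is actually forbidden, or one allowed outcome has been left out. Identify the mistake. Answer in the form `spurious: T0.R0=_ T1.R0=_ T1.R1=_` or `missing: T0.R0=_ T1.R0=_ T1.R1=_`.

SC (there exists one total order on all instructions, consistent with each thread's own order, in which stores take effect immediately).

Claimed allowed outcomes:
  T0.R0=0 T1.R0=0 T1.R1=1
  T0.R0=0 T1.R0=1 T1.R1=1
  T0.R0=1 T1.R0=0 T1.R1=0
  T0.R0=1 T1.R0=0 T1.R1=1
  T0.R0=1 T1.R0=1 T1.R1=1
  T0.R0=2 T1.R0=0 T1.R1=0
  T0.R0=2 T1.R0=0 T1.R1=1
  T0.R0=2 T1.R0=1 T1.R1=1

outcome vector order: (T0.R0,T1.R0,T1.R1)
[SC] allowed = {<0 0 0>; <0 0 1>; <0 1 1>; <1 0 0>; <1 0 1>; <1 1 1>; <2 0 0>; <2 0 1>; <2 1 1>}
SC∖claimed = {<0 0 0>}

missing: T0.R0=0 T1.R0=0 T1.R1=0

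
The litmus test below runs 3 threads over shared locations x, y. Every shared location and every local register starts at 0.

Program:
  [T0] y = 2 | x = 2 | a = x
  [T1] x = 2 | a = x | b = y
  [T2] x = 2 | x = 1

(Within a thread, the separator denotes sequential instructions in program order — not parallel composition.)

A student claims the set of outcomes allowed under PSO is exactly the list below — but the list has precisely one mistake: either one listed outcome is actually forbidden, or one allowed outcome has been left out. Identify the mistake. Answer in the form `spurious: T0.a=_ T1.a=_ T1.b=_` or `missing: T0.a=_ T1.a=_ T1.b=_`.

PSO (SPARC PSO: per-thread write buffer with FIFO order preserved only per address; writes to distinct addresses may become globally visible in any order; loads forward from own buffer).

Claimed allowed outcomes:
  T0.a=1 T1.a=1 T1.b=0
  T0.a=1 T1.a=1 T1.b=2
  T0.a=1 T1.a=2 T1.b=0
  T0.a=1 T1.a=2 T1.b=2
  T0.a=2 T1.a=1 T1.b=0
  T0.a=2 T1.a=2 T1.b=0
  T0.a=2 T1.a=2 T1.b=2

missing: T0.a=2 T1.a=1 T1.b=2

outcome vector order: (T0.a,T1.a,T1.b)
PSO: 8 outcomes — {(1,1,0); (1,1,2); (1,2,0); (1,2,2); (2,1,0); (2,1,2); (2,2,0); (2,2,2)}
PSO∖claimed = {(2,1,2)}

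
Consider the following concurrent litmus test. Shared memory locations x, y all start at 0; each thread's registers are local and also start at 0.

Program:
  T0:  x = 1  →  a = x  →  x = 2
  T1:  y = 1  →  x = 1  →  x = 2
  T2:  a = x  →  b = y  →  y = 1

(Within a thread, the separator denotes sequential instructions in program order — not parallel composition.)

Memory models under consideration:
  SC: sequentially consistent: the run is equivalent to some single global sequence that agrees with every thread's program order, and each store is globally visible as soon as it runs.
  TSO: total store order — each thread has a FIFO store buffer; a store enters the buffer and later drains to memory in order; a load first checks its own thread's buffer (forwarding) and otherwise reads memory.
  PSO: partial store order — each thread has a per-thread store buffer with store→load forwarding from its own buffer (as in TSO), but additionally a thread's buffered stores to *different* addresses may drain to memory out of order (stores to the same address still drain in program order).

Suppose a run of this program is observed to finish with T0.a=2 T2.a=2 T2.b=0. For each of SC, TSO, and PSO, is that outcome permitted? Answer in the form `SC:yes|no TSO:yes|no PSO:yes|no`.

outcome vector order: (T0.a,T2.a,T2.b)
SC: 11 outcomes — {100, 101, 110, 111, 120, 121, 200, 201, 210, 211, 221}
TSO: 11 outcomes — {100, 101, 110, 111, 120, 121, 200, 201, 210, 211, 221}
PSO: 12 outcomes — {100, 101, 110, 111, 120, 121, 200, 201, 210, 211, 220, 221}
target 220 ∈ {PSO}

SC:no TSO:no PSO:yes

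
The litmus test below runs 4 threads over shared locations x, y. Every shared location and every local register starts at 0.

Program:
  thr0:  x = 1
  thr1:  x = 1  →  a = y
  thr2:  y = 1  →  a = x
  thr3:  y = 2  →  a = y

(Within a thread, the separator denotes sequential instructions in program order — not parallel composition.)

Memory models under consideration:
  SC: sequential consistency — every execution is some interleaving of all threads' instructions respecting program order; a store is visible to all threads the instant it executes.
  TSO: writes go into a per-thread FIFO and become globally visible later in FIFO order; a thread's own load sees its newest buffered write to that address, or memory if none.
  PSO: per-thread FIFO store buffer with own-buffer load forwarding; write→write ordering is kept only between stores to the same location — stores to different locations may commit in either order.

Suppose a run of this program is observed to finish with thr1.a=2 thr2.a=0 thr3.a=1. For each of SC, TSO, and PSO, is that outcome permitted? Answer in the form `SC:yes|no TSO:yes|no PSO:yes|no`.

SC:no TSO:yes PSO:yes

outcome vector order: (thr1.a,thr2.a,thr3.a)
SC: 9 outcomes — {011 012 101 102 111 112 202 211 212}
TSO: 12 outcomes — {001 002 011 012 101 102 111 112 201 202 211 212}
PSO: 12 outcomes — {001 002 011 012 101 102 111 112 201 202 211 212}
target 201 ∈ {TSO,PSO}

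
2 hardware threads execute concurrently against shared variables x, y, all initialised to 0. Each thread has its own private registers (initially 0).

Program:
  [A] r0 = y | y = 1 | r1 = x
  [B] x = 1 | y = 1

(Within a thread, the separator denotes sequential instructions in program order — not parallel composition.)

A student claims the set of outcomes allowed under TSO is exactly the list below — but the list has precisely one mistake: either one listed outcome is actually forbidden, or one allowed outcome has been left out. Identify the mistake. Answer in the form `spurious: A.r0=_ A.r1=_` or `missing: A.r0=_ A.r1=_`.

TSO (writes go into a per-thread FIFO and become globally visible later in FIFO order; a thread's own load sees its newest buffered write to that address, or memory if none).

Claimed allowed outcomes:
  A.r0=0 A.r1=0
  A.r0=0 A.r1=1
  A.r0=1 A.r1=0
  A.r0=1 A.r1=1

outcome vector order: (A.r0,A.r1)
TSO (3): <0 0>, <0 1>, <1 1>
claimed∖TSO = {<1 0>}

spurious: A.r0=1 A.r1=0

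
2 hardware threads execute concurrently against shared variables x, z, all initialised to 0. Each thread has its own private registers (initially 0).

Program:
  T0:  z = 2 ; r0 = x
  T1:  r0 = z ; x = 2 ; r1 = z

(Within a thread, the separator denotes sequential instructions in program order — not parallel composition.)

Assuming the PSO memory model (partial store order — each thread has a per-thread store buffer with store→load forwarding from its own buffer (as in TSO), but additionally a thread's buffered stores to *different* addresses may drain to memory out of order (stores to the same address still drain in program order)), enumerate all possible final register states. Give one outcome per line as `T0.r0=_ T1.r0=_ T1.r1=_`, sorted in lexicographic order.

outcome vector order: (T0.r0,T1.r0,T1.r1)
|PSO outcomes| = 6

T0.r0=0 T1.r0=0 T1.r1=0
T0.r0=0 T1.r0=0 T1.r1=2
T0.r0=0 T1.r0=2 T1.r1=2
T0.r0=2 T1.r0=0 T1.r1=0
T0.r0=2 T1.r0=0 T1.r1=2
T0.r0=2 T1.r0=2 T1.r1=2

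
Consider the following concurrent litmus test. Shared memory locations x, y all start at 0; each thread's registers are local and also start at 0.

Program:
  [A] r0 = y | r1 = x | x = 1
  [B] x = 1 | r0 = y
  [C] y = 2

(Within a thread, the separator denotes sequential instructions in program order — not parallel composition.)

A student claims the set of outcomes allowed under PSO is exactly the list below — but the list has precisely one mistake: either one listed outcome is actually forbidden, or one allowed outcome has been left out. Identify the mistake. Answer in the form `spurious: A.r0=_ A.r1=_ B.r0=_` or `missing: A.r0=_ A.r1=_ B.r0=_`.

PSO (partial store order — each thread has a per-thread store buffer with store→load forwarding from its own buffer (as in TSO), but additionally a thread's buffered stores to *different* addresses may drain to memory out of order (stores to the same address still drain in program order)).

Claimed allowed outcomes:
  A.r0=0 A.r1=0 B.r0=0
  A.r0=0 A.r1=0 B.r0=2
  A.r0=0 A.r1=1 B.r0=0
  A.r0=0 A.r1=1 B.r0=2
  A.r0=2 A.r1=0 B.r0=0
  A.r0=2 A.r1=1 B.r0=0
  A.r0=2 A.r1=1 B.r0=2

outcome vector order: (A.r0,A.r1,B.r0)
under PSO → (0,0,0); (0,0,2); (0,1,0); (0,1,2); (2,0,0); (2,0,2); (2,1,0); (2,1,2)
PSO∖claimed = {(2,0,2)}

missing: A.r0=2 A.r1=0 B.r0=2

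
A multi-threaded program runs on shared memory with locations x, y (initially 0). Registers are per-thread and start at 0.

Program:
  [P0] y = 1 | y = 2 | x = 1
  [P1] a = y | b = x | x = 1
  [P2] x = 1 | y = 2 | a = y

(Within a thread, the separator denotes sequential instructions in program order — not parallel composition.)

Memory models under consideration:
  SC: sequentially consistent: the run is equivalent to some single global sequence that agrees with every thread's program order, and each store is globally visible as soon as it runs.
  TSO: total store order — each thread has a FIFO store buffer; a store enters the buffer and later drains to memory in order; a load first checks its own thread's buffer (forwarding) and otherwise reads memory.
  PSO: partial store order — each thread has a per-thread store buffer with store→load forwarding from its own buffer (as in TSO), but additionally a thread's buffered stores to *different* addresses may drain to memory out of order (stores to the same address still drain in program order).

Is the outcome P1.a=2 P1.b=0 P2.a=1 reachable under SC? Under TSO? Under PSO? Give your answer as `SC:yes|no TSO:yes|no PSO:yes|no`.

SC:no TSO:no PSO:yes

outcome vector order: (P1.a,P1.b,P2.a)
SC (10): (0,0,1); (0,0,2); (0,1,1); (0,1,2); (1,0,2); (1,1,1); (1,1,2); (2,0,2); (2,1,1); (2,1,2)
TSO (10): (0,0,1); (0,0,2); (0,1,1); (0,1,2); (1,0,2); (1,1,1); (1,1,2); (2,0,2); (2,1,1); (2,1,2)
PSO (12): (0,0,1); (0,0,2); (0,1,1); (0,1,2); (1,0,1); (1,0,2); (1,1,1); (1,1,2); (2,0,1); (2,0,2); (2,1,1); (2,1,2)
target (2,0,1) ∈ {PSO}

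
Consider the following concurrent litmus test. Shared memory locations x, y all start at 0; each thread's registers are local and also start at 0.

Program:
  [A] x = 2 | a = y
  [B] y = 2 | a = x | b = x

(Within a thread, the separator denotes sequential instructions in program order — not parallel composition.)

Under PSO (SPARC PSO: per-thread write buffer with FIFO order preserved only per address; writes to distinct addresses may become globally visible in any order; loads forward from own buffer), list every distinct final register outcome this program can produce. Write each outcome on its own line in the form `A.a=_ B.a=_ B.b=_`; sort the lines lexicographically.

A.a=0 B.a=0 B.b=0
A.a=0 B.a=0 B.b=2
A.a=0 B.a=2 B.b=2
A.a=2 B.a=0 B.b=0
A.a=2 B.a=0 B.b=2
A.a=2 B.a=2 B.b=2

outcome vector order: (A.a,B.a,B.b)
|PSO outcomes| = 6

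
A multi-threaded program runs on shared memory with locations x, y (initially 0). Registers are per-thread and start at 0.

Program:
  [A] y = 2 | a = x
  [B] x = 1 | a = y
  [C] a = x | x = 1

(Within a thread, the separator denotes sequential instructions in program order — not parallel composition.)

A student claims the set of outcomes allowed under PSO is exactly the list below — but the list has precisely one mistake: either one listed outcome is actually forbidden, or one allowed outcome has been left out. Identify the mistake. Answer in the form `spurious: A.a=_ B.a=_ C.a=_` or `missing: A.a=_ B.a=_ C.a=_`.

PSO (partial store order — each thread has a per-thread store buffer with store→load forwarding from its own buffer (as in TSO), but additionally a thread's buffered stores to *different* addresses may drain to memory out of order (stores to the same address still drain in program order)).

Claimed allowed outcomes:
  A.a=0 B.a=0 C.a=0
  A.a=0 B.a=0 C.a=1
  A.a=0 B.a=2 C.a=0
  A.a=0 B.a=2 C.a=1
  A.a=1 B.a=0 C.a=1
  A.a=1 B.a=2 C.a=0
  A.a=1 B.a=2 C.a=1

outcome vector order: (A.a,B.a,C.a)
under PSO → <0 0 0> <0 0 1> <0 2 0> <0 2 1> <1 0 0> <1 0 1> <1 2 0> <1 2 1>
PSO∖claimed = {<1 0 0>}

missing: A.a=1 B.a=0 C.a=0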